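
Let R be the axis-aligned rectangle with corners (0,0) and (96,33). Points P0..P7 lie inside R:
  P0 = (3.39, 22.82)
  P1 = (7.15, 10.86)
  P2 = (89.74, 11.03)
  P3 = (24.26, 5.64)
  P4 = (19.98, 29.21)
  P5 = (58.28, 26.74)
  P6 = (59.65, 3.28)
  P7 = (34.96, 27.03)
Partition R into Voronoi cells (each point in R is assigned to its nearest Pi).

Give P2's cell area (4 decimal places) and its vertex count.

Area of P2's cell: 670.5100 (5 vertices)

1. box [0,96]×[0,33]: [(0, 0) (96, 0) (96, 33) (0, 33)]
2. ⊥bis P2·P0 via (46.565,16.925): [(44.2541, 0) (96, 0) (96, 33) (48.7598, 33)]  |A|=1633.2699
3. ⊥bis P2·P1 via (48.445,10.945): [(48.405, 30.4008) (48.4675, 0) (96, 0) (96, 33) (48.7598, 33)]  |A|=1569.2242
4. ⊥bis P2·P3 via (57,8.335): [(57.6861, 0) (96, 0) (96, 33) (54.9697, 33)]  |A|=1309.1794
5. ⊥bis P2·P4 via (54.86,20.12): [(55.7491, 23.5316) (57.6861, 0) (96, 0) (96, 33) (58.2166, 33)]  |A|=1293.8078
6. ⊥bis P2·P5 via (74.01,18.885): [(64.5795, 0) (96, 0) (96, 33) (81.0585, 33)]  |A|=764.9725
7. ⊥bis P2·P6 via (74.695,7.155): [(72.4688, 15.7986) (76.5378, 0) (96, 0) (96, 33) (81.0585, 33)]  |A|=670.51
8. ⊥bis P2·P7 via (62.35,19.03): [(72.4688, 15.7986) (76.5378, 0) (96, 0) (96, 33) (81.0585, 33)]  |A|=670.51
9. canonical 5-gon: [(72.4688, 15.7986) (76.5378, 0) (96, 0) (96, 33) (81.0585, 33)]
10. shoelace: 670.51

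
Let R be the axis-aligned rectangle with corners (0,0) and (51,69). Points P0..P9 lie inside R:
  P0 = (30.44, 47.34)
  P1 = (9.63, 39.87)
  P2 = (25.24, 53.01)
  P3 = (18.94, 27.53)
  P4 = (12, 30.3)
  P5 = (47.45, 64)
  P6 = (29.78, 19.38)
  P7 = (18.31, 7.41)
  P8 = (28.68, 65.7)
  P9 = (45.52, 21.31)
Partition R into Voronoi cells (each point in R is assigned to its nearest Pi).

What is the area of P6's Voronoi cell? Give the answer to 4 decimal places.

1. box [0,51]×[0,69]: [(0, 0) (51, 0) (51, 69) (0, 69)]
2. ⊥bis P6·P0 via (30.11,33.36): [(0, 34.0708) (0, 0) (51, 0) (51, 32.8669)]  |A|=1706.9098
3. ⊥bis P6·P1 via (19.705,29.625): [(23.6579, 33.5123) (0, 10.247) (0, 0) (51, 0) (51, 32.8669)]  |A|=1425.0996
4. ⊥bis P6·P2 via (27.51,36.195): [(23.6579, 33.5123) (0, 10.247) (0, 0) (51, 0) (51, 32.8669)]  |A|=1425.0996
5. ⊥bis P6·P3 via (24.36,23.455): [(31.7774, 33.3206) (6.7255, 0) (51, 0) (51, 32.8669)]  |A|=1053.5207
6. ⊥bis P6·P4 via (20.89,24.84): [(31.7774, 33.3206) (6.7255, 0) (51, 0) (51, 32.8669)]  |A|=1053.5207
7. ⊥bis P6·P5 via (38.615,41.69): [(31.7774, 33.3206) (6.7255, 0) (51, 0) (51, 32.8669)]  |A|=1053.5207
8. ⊥bis P6·P7 via (24.045,13.395): [(31.7774, 33.3206) (19.8318, 17.4322) (38.0239, 0) (51, 0) (51, 32.8669)]  |A|=780.7202
9. ⊥bis P6·P8 via (29.23,42.54): [(31.7774, 33.3206) (19.8318, 17.4322) (38.0239, 0) (51, 0) (51, 32.8669)]  |A|=780.7202
10. ⊥bis P6·P9 via (37.65,20.345): [(36.0714, 33.2193) (31.7774, 33.3206) (19.8318, 17.4322) (38.0239, 0) (40.1447, 0)]  |A|=355.0883
11. canonical 5-gon: [(36.0714, 33.2193) (31.7774, 33.3206) (19.8318, 17.4322) (38.0239, 0) (40.1447, 0)]
12. shoelace: 355.0883

Area of P6's cell: 355.0883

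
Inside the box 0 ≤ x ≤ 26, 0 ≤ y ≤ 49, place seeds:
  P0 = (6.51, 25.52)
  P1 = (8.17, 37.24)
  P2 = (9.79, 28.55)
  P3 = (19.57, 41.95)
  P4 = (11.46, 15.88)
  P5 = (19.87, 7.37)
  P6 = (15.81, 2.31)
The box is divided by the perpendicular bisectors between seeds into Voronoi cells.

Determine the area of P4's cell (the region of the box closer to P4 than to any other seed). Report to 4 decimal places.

1. box [0,26]×[0,49]: [(0, 0) (26, 0) (26, 49) (0, 49)]
2. ⊥bis P4·P0 via (8.985,20.7): [(0, 16.0863) (0, 0) (26, 0) (26, 29.437)]  |A|=591.8027
3. ⊥bis P4·P1 via (9.815,26.56): [(24.9316, 28.8884) (0, 16.0863) (0, 0) (26, 0) (26, 29.0529)]  |A|=591.5976
4. ⊥bis P4·P2 via (10.625,22.215): [(12.388, 22.4474) (0, 16.0863) (0, 0) (26, 0) (26, 24.2415)]  |A|=556.4426
5. ⊥bis P4·P3 via (15.515,28.915): [(12.388, 22.4474) (0, 16.0863) (0, 0) (26, 0) (26, 24.2415)]  |A|=556.4426
6. ⊥bis P4·P5 via (15.665,11.625): [(12.388, 22.4474) (0, 16.0863) (0, 0) (3.9018, 0) (26, 21.8386) (26, 24.2415)]  |A|=315.146
7. ⊥bis P4·P6 via (13.635,9.095): [(12.388, 22.4474) (0, 16.0863) (0, 4.7242) (12.8504, 8.8435) (26, 21.8386) (26, 24.2415)]  |A|=267.5396
8. canonical 6-gon: [(12.388, 22.4474) (0, 16.0863) (0, 4.7242) (12.8504, 8.8435) (26, 21.8386) (26, 24.2415)]
9. shoelace: 267.5396

Area of P4's cell: 267.5396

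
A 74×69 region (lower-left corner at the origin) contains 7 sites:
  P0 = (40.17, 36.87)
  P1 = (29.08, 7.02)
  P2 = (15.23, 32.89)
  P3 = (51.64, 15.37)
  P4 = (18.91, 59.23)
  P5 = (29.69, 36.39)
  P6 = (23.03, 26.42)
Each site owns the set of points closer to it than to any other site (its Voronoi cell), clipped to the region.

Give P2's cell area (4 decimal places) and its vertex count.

Area of P2's cell: 584.8439 (5 vertices)

1. box [0,74]×[0,69]: [(0, 0) (74, 0) (74, 69) (0, 69)]
2. ⊥bis P2·P0 via (27.7,34.88): [(0, 0) (33.2663, 0) (22.255, 69) (0, 69)]  |A|=1915.4843
3. ⊥bis P2·P1 via (22.155,19.955): [(0, 8.0939) (29.4579, 23.8647) (22.255, 69) (0, 69)]  |A|=1399.3249
4. ⊥bis P2·P3 via (33.435,24.13): [(0, 8.0939) (29.4579, 23.8647) (22.255, 69) (0, 69)]  |A|=1399.3249
5. ⊥bis P2·P4 via (17.07,46.06): [(0, 48.4449) (0, 8.0939) (29.4579, 23.8647) (26.1176, 44.7959)]  |A|=861.5689
6. ⊥bis P2·P5 via (22.46,34.64): [(19.7877, 45.6803) (0, 48.4449) (0, 8.0939) (25.5717, 21.7842)]  |A|=744.3514
7. ⊥bis P2·P6 via (19.13,29.655): [(22.6418, 33.8887) (19.7877, 45.6803) (0, 48.4449) (0, 8.0939) (2.2402, 9.2932)]  |A|=584.8439
8. canonical 5-gon: [(22.6418, 33.8887) (19.7877, 45.6803) (0, 48.4449) (0, 8.0939) (2.2402, 9.2932)]
9. shoelace: 584.8439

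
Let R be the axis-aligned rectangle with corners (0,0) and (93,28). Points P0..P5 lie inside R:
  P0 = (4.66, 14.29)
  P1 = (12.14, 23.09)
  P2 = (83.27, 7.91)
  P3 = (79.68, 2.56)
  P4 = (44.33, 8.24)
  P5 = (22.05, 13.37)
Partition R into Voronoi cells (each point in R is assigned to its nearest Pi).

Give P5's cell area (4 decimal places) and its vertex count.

1. box [0,93]×[0,28]: [(0, 0) (93, 0) (93, 28) (0, 28)]
2. ⊥bis P5·P0 via (13.355,13.83): [(12.6233, 0) (93, 0) (93, 28) (14.1046, 28)]  |A|=2229.8082
3. ⊥bis P5·P1 via (17.095,18.23): [(13.3878, 14.4504) (12.6233, 0) (93, 0) (93, 28) (26.6777, 28)]  |A|=2144.6281
4. ⊥bis P5·P2 via (52.66,10.64): [(13.3878, 14.4504) (12.6233, 0) (51.7111, 0) (54.2083, 28) (26.6777, 28)]  |A|=1023.4988
5. ⊥bis P5·P3 via (50.865,7.965): [(13.3878, 14.4504) (12.6233, 0) (49.371, 0) (53.8323, 23.784) (54.2083, 28) (26.6777, 28)]  |A|=995.6703
6. ⊥bis P5·P4 via (33.19,10.805): [(13.3878, 14.4504) (12.6233, 0) (30.7021, 0) (37.1492, 28) (26.6777, 28)]  |A|=490.5464
7. canonical 5-gon: [(13.3878, 14.4504) (12.6233, 0) (30.7021, 0) (37.1492, 28) (26.6777, 28)]
8. shoelace: 490.5464

Area of P5's cell: 490.5464 (5 vertices)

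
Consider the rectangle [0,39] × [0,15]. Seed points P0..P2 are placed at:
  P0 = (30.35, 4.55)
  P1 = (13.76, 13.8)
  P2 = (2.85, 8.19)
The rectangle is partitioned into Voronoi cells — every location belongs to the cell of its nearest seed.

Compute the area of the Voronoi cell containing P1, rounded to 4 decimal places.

Area of P1's cell: 165.2839

1. box [0,39]×[0,15]: [(0, 0) (39, 0) (39, 15) (0, 15)]
2. ⊥bis P1·P0 via (22.055,9.175): [(0, 0) (16.9393, 0) (25.3028, 15) (0, 15)]  |A|=316.8162
3. ⊥bis P1·P2 via (8.305,10.995): [(13.9587, 0) (16.9393, 0) (25.3028, 15) (6.2456, 15)]  |A|=165.2839
4. canonical 4-gon: [(13.9587, 0) (16.9393, 0) (25.3028, 15) (6.2456, 15)]
5. shoelace: 165.2839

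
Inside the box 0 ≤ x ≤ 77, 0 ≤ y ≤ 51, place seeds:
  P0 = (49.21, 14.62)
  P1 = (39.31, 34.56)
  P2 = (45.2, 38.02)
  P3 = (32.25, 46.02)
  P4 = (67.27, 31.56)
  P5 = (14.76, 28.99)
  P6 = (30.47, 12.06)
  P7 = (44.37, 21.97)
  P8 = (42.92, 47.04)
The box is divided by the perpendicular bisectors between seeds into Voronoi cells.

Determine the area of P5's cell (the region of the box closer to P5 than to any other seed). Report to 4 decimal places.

1. box [0,77]×[0,51]: [(0, 0) (77, 0) (77, 51) (0, 51)]
2. ⊥bis P5·P0 via (31.985,21.805): [(0, 0) (22.8896, 0) (44.163, 51) (0, 51)]  |A|=1709.8404
3. ⊥bis P5·P1 via (27.035,31.775): [(0, 0) (22.8896, 0) (30.244, 17.6312) (22.6732, 51) (0, 51)]  |A|=1351.2952
4. ⊥bis P5·P2 via (29.98,33.505): [(0, 0) (22.8896, 0) (30.244, 17.6312) (22.6732, 51) (0, 51)]  |A|=1351.2952
5. ⊥bis P5·P3 via (23.505,37.505): [(0, 0) (22.8896, 0) (30.244, 17.6312) (26.4124, 34.519) (10.3649, 51) (0, 51)]  |A|=1249.8696
6. ⊥bis P5·P4 via (41.015,30.275): [(0, 0) (22.8896, 0) (30.244, 17.6312) (26.4124, 34.519) (10.3649, 51) (0, 51)]  |A|=1249.8696
7. ⊥bis P5·P6 via (22.615,20.525): [(0, 0) (0.4961, 0) (28.3748, 25.8697) (26.4124, 34.519) (10.3649, 51) (0, 51)]  |A|=913.4397
8. ⊥bis P5·P7 via (29.565,25.48): [(0, 0) (0.4961, 0) (28.3748, 25.8697) (26.4124, 34.519) (10.3649, 51) (0, 51)]  |A|=913.4397
9. ⊥bis P5·P8 via (28.84,38.015): [(0, 0) (0.4961, 0) (28.3748, 25.8697) (26.4124, 34.519) (10.3649, 51) (0, 51)]  |A|=913.4397
10. canonical 6-gon: [(0, 0) (0.4961, 0) (28.3748, 25.8697) (26.4124, 34.519) (10.3649, 51) (0, 51)]
11. shoelace: 913.4397

Area of P5's cell: 913.4397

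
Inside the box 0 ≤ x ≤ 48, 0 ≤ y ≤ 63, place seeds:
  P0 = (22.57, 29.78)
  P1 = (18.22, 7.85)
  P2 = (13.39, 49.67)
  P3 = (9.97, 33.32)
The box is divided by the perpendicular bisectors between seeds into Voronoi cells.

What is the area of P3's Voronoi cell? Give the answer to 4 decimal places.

Area of P3's cell: 378.1209

1. box [0,48]×[0,63]: [(0, 0) (48, 0) (48, 63) (0, 63)]
2. ⊥bis P3·P0 via (16.27,31.55): [(0, 0) (7.406, 0) (25.106, 63) (0, 63)]  |A|=1024.125
3. ⊥bis P3·P1 via (14.095,20.585): [(0, 16.0195) (13.0987, 20.2623) (25.106, 63) (0, 63)]  |A|=844.1771
4. ⊥bis P3·P2 via (11.68,41.495): [(0, 43.9382) (0, 16.0195) (13.0987, 20.2623) (18.6542, 40.0362)]  |A|=378.1209
5. canonical 4-gon: [(0, 43.9382) (0, 16.0195) (13.0987, 20.2623) (18.6542, 40.0362)]
6. shoelace: 378.1209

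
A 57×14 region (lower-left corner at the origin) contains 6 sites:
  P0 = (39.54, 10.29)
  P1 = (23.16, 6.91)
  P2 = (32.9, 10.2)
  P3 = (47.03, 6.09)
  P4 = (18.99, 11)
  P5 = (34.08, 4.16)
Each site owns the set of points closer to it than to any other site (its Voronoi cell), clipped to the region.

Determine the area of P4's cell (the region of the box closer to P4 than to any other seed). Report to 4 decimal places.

Area of P4's cell: 268.2051

1. box [0,57]×[0,14]: [(0, 0) (57, 0) (57, 14) (0, 14)]
2. ⊥bis P4·P0 via (29.265,10.645): [(0, 0) (28.8972, 0) (29.3809, 14) (0, 14)]  |A|=407.9469
3. ⊥bis P4·P1 via (21.075,8.955): [(0, 0) (12.2918, 0) (26.0232, 14) (0, 14)]  |A|=268.2051
4. ⊥bis P4·P2 via (25.945,10.6): [(0, 0) (12.2918, 0) (26.0232, 14) (0, 14)]  |A|=268.2051
5. ⊥bis P4·P3 via (33.01,8.545): [(0, 0) (12.2918, 0) (26.0232, 14) (0, 14)]  |A|=268.2051
6. ⊥bis P4·P5 via (26.535,7.58): [(0, 0) (12.2918, 0) (26.0232, 14) (0, 14)]  |A|=268.2051
7. canonical 4-gon: [(0, 0) (12.2918, 0) (26.0232, 14) (0, 14)]
8. shoelace: 268.2051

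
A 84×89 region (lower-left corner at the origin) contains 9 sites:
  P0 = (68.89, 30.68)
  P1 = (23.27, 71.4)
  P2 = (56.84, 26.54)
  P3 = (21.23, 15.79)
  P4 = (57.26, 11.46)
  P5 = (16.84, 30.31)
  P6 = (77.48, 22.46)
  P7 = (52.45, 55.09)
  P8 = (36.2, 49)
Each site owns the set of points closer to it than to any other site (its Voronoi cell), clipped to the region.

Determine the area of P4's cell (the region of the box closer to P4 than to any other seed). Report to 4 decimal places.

1. box [0,84]×[0,89]: [(0, 0) (84, 0) (84, 89) (0, 89)]
2. ⊥bis P4·P0 via (63.075,21.07): [(0, 59.2366) (0, 0) (84, 0) (84, 8.4083)]  |A|=2841.0865
3. ⊥bis P4·P1 via (40.265,41.43): [(34.6705, 38.2575) (0, 18.597) (0, 0) (84, 0) (84, 8.4083)]  |A|=2136.5897
4. ⊥bis P4·P2 via (57.05,19): [(66.0803, 19.2515) (0, 17.4111) (0, 0) (84, 0) (84, 8.4083)]  |A|=1459.1649
5. ⊥bis P4·P3 via (39.245,13.625): [(66.0803, 19.2515) (39.8333, 18.5205) (37.6076, 0) (84, 0) (84, 8.4083)]  |A|=764.1389
6. ⊥bis P4·P5 via (37.05,20.885): [(66.0803, 19.2515) (39.8333, 18.5205) (37.6076, 0) (84, 0) (84, 8.4083)]  |A|=764.1389
7. ⊥bis P4·P6 via (67.37,16.96): [(66.1445, 19.2126) (66.0803, 19.2515) (39.8333, 18.5205) (37.6076, 0) (76.5965, 0)]  |A|=617.9516
8. ⊥bis P4·P7 via (54.855,33.275): [(66.1445, 19.2126) (66.0803, 19.2515) (39.8333, 18.5205) (37.6076, 0) (76.5965, 0)]  |A|=617.9516
9. ⊥bis P4·P8 via (46.73,30.23): [(66.1445, 19.2126) (66.0803, 19.2515) (39.8333, 18.5205) (37.6076, 0) (76.5965, 0)]  |A|=617.9516
10. canonical 5-gon: [(66.1445, 19.2126) (66.0803, 19.2515) (39.8333, 18.5205) (37.6076, 0) (76.5965, 0)]
11. shoelace: 617.9516

Area of P4's cell: 617.9516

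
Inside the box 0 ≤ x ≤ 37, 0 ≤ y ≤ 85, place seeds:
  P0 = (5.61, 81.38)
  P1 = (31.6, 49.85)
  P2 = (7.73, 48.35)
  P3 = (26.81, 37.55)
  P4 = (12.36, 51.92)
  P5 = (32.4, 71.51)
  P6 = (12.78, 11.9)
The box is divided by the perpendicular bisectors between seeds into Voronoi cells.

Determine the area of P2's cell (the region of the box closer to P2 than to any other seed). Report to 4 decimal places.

1. box [0,37]×[0,85]: [(0, 0) (37, 0) (37, 85) (0, 85)]
2. ⊥bis P2·P0 via (6.67,64.865): [(0, 64.4369) (0, 0) (37, 0) (37, 66.8117)]  |A|=2428.099
3. ⊥bis P2·P1 via (19.665,49.1): [(18.6261, 65.6324) (0, 64.4369) (0, 0) (22.7505, 0)]  |A|=1346.6876
4. ⊥bis P2·P3 via (17.27,42.95): [(19.7735, 47.3729) (18.6261, 65.6324) (0, 64.4369) (0, 12.4397)]  |A|=684.8217
5. ⊥bis P2·P4 via (10.045,50.135): [(16.5567, 41.6898) (0, 63.1625) (0, 12.4397)]  |A|=419.9019
6. ⊥bis P2·P5 via (20.065,59.93): [(16.5567, 41.6898) (0, 63.1625) (0, 12.4397)]  |A|=419.9019
7. ⊥bis P2·P6 via (10.255,30.125): [(9.9898, 30.0883) (16.5567, 41.6898) (0, 63.1625) (0, 28.7042)]  |A|=338.6624
8. canonical 4-gon: [(9.9898, 30.0883) (16.5567, 41.6898) (0, 63.1625) (0, 28.7042)]
9. shoelace: 338.6624

Area of P2's cell: 338.6624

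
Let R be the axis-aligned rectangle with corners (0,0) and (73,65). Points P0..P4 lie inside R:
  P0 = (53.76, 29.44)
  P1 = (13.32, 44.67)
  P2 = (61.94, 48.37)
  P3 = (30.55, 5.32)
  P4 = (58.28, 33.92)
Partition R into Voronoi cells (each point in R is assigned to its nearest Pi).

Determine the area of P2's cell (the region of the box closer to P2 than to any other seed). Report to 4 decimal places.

Area of P2's cell: 811.9338

1. box [0,73]×[0,65]: [(0, 0) (73, 0) (73, 65) (0, 65)]
2. ⊥bis P2·P0 via (57.85,38.905): [(0, 63.903) (73, 32.3584) (73, 65) (0, 65)]  |A|=1231.457
3. ⊥bis P2·P1 via (37.63,46.52): [(37.5417, 47.6806) (73, 32.3584) (73, 65) (36.2237, 65)]  |A|=897.1801
4. ⊥bis P2·P3 via (46.245,26.845): [(37.5417, 47.6806) (73, 32.3584) (73, 65) (36.2237, 65)]  |A|=897.1801
5. ⊥bis P2·P4 via (60.11,41.145): [(37.5417, 47.6806) (42.1233, 45.7008) (73, 37.8801) (73, 65) (36.2237, 65)]  |A|=811.9338
6. canonical 5-gon: [(37.5417, 47.6806) (42.1233, 45.7008) (73, 37.8801) (73, 65) (36.2237, 65)]
7. shoelace: 811.9338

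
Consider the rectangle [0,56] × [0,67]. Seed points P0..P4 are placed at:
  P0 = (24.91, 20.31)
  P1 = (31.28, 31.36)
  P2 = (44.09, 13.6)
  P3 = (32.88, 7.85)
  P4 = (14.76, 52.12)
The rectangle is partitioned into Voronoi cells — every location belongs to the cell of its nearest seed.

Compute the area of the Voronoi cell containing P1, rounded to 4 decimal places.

1. box [0,56]×[0,67]: [(0, 0) (56, 0) (56, 67) (0, 67)]
2. ⊥bis P1·P0 via (28.095,25.835): [(0, 42.0309) (56, 9.7486) (56, 67) (0, 67)]  |A|=2302.1732
3. ⊥bis P1·P2 via (37.685,22.48): [(0, 42.0309) (36.0103, 21.2721) (56, 35.6903) (56, 67) (0, 67)]  |A|=2042.8895
4. ⊥bis P1·P3 via (32.08,19.605): [(0, 42.0309) (36.0103, 21.2721) (56, 35.6903) (56, 67) (0, 67)]  |A|=2042.8895
5. ⊥bis P1·P4 via (23.02,41.74): [(13.5614, 34.2132) (36.0103, 21.2721) (56, 35.6903) (56, 67) (54.7632, 67)]  |A|=975.8271
6. canonical 5-gon: [(13.5614, 34.2132) (36.0103, 21.2721) (56, 35.6903) (56, 67) (54.7632, 67)]
7. shoelace: 975.8271

Area of P1's cell: 975.8271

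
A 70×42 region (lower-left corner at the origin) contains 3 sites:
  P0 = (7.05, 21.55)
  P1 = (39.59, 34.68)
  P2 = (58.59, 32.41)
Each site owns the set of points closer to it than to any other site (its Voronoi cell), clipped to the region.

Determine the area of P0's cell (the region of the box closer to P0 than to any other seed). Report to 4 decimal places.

Area of P0's cell: 1100.0189

1. box [0,70]×[0,42]: [(0, 0) (70, 0) (70, 42) (0, 42)]
2. ⊥bis P0·P1 via (23.32,28.115): [(0, 0) (34.6645, 0) (17.7174, 42) (0, 42)]  |A|=1100.0189
3. ⊥bis P0·P2 via (32.82,26.98): [(0, 0) (34.6645, 0) (17.7174, 42) (0, 42)]  |A|=1100.0189
4. canonical 4-gon: [(0, 0) (34.6645, 0) (17.7174, 42) (0, 42)]
5. shoelace: 1100.0189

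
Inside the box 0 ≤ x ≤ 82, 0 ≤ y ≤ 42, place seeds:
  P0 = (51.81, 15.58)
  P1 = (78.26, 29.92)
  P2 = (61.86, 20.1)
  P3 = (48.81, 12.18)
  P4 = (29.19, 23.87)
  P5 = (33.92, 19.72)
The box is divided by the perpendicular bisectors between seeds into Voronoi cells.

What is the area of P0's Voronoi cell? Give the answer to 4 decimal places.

Area of P0's cell: 227.9596

1. box [0,82]×[0,42]: [(0, 0) (82, 0) (82, 42) (0, 42)]
2. ⊥bis P0·P1 via (65.035,22.75): [(0, 0) (77.369, 0) (54.5985, 42) (0, 42)]  |A|=2771.3184
3. ⊥bis P0·P2 via (56.835,17.84): [(0, 0) (64.8586, 0) (45.969, 42) (0, 42)]  |A|=2327.379
4. ⊥bis P0·P3 via (50.31,13.88): [(64.0808, 1.7293) (45.969, 42) (18.4407, 42)]  |A|=554.2931
5. ⊥bis P0·P4 via (40.5,19.725): [(41.2784, 21.849) (64.0808, 1.7293) (47.4537, 38.6988)]  |A|=254.2303
6. ⊥bis P0·P5 via (42.865,17.65): [(43.4029, 19.9745) (64.0808, 1.7293) (47.6401, 38.2844)]  |A|=227.9596
7. canonical 3-gon: [(43.4029, 19.9745) (64.0808, 1.7293) (47.6401, 38.2844)]
8. shoelace: 227.9596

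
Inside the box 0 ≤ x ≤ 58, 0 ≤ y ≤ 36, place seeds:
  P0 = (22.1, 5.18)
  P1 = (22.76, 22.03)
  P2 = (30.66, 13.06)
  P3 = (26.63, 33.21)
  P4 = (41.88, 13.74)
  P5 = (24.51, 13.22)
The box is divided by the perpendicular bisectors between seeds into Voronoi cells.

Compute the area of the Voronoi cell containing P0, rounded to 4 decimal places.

1. box [0,58]×[0,36]: [(0, 0) (58, 0) (58, 36) (0, 36)]
2. ⊥bis P0·P1 via (22.43,13.605): [(0, 14.4836) (0, 0) (58, 0) (58, 12.2118)]  |A|=774.1642
3. ⊥bis P0·P2 via (26.38,9.12): [(22.2446, 13.6123) (0, 14.4836) (0, 0) (34.7755, 0)]  |A|=397.7772
4. ⊥bis P0·P3 via (24.365,19.195): [(22.2446, 13.6123) (0, 14.4836) (0, 0) (34.7755, 0)]  |A|=397.7772
5. ⊥bis P0·P4 via (31.99,9.46): [(22.2446, 13.6123) (0, 14.4836) (0, 0) (34.7755, 0)]  |A|=397.7772
6. ⊥bis P0·P5 via (23.305,9.2): [(27.4502, 7.9575) (6.5321, 14.2277) (0, 14.4836) (0, 0) (34.7755, 0)]  |A|=354.9536
7. canonical 5-gon: [(27.4502, 7.9575) (6.5321, 14.2277) (0, 14.4836) (0, 0) (34.7755, 0)]
8. shoelace: 354.9536

Area of P0's cell: 354.9536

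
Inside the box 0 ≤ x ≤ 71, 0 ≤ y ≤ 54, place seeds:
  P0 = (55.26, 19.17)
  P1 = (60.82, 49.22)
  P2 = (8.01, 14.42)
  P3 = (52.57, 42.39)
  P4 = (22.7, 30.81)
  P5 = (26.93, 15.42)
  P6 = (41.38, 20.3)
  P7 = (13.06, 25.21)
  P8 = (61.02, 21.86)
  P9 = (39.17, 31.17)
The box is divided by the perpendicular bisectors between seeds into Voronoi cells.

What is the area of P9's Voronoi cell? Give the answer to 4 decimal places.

Area of P9's cell: 338.5218

1. box [0,71]×[0,54]: [(0, 0) (71, 0) (71, 54) (0, 54)]
2. ⊥bis P9·P0 via (47.215,25.17): [(0, 0) (28.4431, 0) (68.7166, 54) (0, 54)]  |A|=2623.3104
3. ⊥bis P9·P1 via (49.995,40.195): [(0, 0) (28.4431, 0) (54.4423, 34.8607) (38.4855, 54) (0, 54)]  |A|=2334.0094
4. ⊥bis P9·P2 via (23.59,22.795): [(32.7437, 5.7664) (54.4423, 34.8607) (38.4855, 54) (6.8158, 54)]  |A|=1203.547
5. ⊥bis P9·P3 via (45.87,36.78): [(32.7437, 5.7664) (51.161, 30.461) (31.4515, 54) (6.8158, 54)]  |A|=1054.2558
6. ⊥bis P9·P4 via (30.935,30.99): [(31.433, 8.2046) (32.7437, 5.7664) (51.161, 30.461) (31.4515, 54) (30.432, 54)]  |A|=513.4982
7. ⊥bis P9·P5 via (33.05,23.295): [(31.0696, 24.8341) (41.1322, 17.014) (51.161, 30.461) (31.4515, 54) (30.432, 54)]  |A|=413.6539
8. ⊥bis P9·P6 via (40.275,25.735): [(31.0696, 24.8341) (32.0596, 24.0647) (48.9521, 27.4992) (51.161, 30.461) (31.4515, 54) (30.432, 54)]  |A|=338.5218
9. ⊥bis P9·P7 via (26.115,28.19): [(31.0696, 24.8341) (32.0596, 24.0647) (48.9521, 27.4992) (51.161, 30.461) (31.4515, 54) (30.432, 54)]  |A|=338.5218
10. ⊥bis P9·P8 via (50.095,26.515): [(31.0696, 24.8341) (32.0596, 24.0647) (48.9521, 27.4992) (51.161, 30.461) (31.4515, 54) (30.432, 54)]  |A|=338.5218
11. canonical 6-gon: [(31.0696, 24.8341) (32.0596, 24.0647) (48.9521, 27.4992) (51.161, 30.461) (31.4515, 54) (30.432, 54)]
12. shoelace: 338.5218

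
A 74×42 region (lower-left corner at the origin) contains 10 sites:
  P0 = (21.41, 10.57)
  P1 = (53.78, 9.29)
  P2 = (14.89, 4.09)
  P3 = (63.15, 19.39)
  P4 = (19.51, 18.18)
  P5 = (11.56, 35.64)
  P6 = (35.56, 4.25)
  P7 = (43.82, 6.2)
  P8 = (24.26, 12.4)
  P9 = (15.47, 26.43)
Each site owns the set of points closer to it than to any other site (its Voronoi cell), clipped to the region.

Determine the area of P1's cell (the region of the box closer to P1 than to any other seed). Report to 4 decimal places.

1. box [0,74]×[0,42]: [(0, 0) (74, 0) (74, 42) (0, 42)]
2. ⊥bis P1·P0 via (37.595,9.93): [(37.2023, 0) (74, 0) (74, 42) (38.8631, 42)]  |A|=1510.625
3. ⊥bis P1·P2 via (34.335,6.69): [(37.2023, 0) (74, 0) (74, 42) (38.8631, 42)]  |A|=1510.625
4. ⊥bis P1·P3 via (58.465,14.34): [(38.5017, 32.8604) (37.2023, 0) (73.9222, 0)]  |A|=603.3143
5. ⊥bis P1·P4 via (36.645,13.735): [(41.0041, 30.5389) (37.9434, 18.7401) (37.2023, 0) (73.9222, 0)]  |A|=584.9991
6. ⊥bis P1·P5 via (32.67,22.465): [(41.0041, 30.5389) (37.9434, 18.7401) (37.2023, 0) (73.9222, 0)]  |A|=584.9991
7. ⊥bis P1·P6 via (44.67,6.77): [(41.0041, 30.5389) (39.5963, 25.1119) (46.5427, 0) (73.9222, 0)]  |A|=454.595
8. ⊥bis P1·P7 via (48.8,7.745): [(42.0211, 29.5954) (51.2028, 0) (73.9222, 0)]  |A|=336.1942
9. ⊥bis P1·P8 via (39.02,10.845): [(42.0211, 29.5954) (51.2028, 0) (73.9222, 0)]  |A|=336.1942
10. ⊥bis P1·P9 via (34.625,17.86): [(42.0211, 29.5954) (51.2028, 0) (73.9222, 0)]  |A|=336.1942
11. canonical 3-gon: [(42.0211, 29.5954) (51.2028, 0) (73.9222, 0)]
12. shoelace: 336.1942

Area of P1's cell: 336.1942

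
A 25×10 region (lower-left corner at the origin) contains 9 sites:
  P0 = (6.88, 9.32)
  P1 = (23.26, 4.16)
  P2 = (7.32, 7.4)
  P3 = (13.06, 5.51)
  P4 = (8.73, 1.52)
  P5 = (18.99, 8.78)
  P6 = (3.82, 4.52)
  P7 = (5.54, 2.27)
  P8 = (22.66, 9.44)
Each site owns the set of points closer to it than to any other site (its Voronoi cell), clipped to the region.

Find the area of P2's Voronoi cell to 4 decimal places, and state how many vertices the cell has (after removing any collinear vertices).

1. box [0,25]×[0,10]: [(0, 0) (25, 0) (25, 10) (0, 10)]
2. ⊥bis P2·P0 via (7.1,8.36): [(0, 6.7329) (0, 0) (25, 0) (25, 10) (14.2564, 10)]  |A|=226.7116
3. ⊥bis P2·P1 via (15.29,5.78): [(0, 6.7329) (0, 0) (14.1151, 0) (16.1478, 10) (14.2564, 10)]  |A|=128.0262
4. ⊥bis P2·P3 via (10.19,6.455): [(11.1206, 9.2814) (0, 6.7329) (0, 0) (8.0646, 0)]  |A|=74.8624
5. ⊥bis P2·P4 via (8.025,4.46): [(9.6624, 4.8526) (11.1206, 9.2814) (0, 6.7329) (0, 2.5356)]  |A|=43.045
6. ⊥bis P2·P5 via (13.155,8.09): [(9.6624, 4.8526) (11.1206, 9.2814) (0, 6.7329) (0, 2.5356)]  |A|=43.045
7. ⊥bis P2·P6 via (5.57,5.96): [(7.0055, 4.2155) (9.6624, 4.8526) (11.1206, 9.2814) (4.1512, 7.6842)]  |A|=19.7858
8. ⊥bis P2·P7 via (6.43,4.835): [(6.522, 4.8031) (7.7209, 4.3871) (9.6624, 4.8526) (11.1206, 9.2814) (4.1512, 7.6842)]  |A|=19.5341
9. ⊥bis P2·P8 via (14.99,8.42): [(6.522, 4.8031) (7.7209, 4.3871) (9.6624, 4.8526) (11.1206, 9.2814) (4.1512, 7.6842)]  |A|=19.5341
10. canonical 5-gon: [(6.522, 4.8031) (7.7209, 4.3871) (9.6624, 4.8526) (11.1206, 9.2814) (4.1512, 7.6842)]
11. shoelace: 19.5341

Area of P2's cell: 19.5341 (5 vertices)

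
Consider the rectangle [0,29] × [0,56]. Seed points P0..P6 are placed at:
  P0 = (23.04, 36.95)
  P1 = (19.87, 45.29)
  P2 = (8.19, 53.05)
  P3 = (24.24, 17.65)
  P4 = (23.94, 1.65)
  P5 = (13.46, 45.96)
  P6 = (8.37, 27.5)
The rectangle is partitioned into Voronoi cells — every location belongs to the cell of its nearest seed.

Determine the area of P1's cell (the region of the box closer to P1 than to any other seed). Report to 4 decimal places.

Area of P1's cell: 173.0406

1. box [0,29]×[0,56]: [(0, 0) (29, 0) (29, 56) (0, 56)]
2. ⊥bis P1·P0 via (21.455,41.12): [(0, 32.965) (29, 43.9878) (29, 56) (0, 56)]  |A|=508.1834
3. ⊥bis P1·P2 via (14.03,49.17): [(4.3663, 34.6247) (29, 43.9878) (29, 56) (18.5677, 56)]  |A|=259.4486
4. ⊥bis P1·P3 via (22.055,31.47): [(4.3663, 34.6247) (29, 43.9878) (29, 56) (18.5677, 56)]  |A|=259.4486
5. ⊥bis P1·P4 via (21.905,23.47): [(4.3663, 34.6247) (29, 43.9878) (29, 56) (18.5677, 56)]  |A|=259.4486
6. ⊥bis P1·P5 via (16.665,45.625): [(17.5967, 54.5384) (15.9765, 39.0376) (29, 43.9878) (29, 56) (18.5677, 56)]  |A|=173.0406
7. ⊥bis P1·P6 via (14.12,36.395): [(17.5967, 54.5384) (15.9765, 39.0376) (29, 43.9878) (29, 56) (18.5677, 56)]  |A|=173.0406
8. canonical 5-gon: [(17.5967, 54.5384) (15.9765, 39.0376) (29, 43.9878) (29, 56) (18.5677, 56)]
9. shoelace: 173.0406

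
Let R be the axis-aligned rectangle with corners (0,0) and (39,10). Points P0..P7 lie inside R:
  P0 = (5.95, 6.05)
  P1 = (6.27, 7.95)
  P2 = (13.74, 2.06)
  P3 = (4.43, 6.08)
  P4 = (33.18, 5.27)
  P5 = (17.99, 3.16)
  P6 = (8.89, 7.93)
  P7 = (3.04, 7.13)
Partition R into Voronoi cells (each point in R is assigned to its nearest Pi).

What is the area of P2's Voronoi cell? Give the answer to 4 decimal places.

Area of P2's cell: 38.7639

1. box [0,39]×[0,10]: [(0, 0) (39, 0) (39, 10) (0, 10)]
2. ⊥bis P2·P0 via (9.845,4.055): [(7.768, 0) (39, 0) (39, 10) (12.89, 10)]  |A|=286.7098
3. ⊥bis P2·P1 via (10.005,5.005): [(10.937, 6.187) (7.768, 0) (39, 0) (39, 10) (13.9435, 10)]  |A|=284.7013
4. ⊥bis P2·P3 via (9.085,4.07): [(10.937, 6.187) (7.768, 0) (39, 0) (39, 10) (13.9435, 10)]  |A|=284.7013
5. ⊥bis P2·P4 via (23.46,3.665): [(10.937, 6.187) (7.768, 0) (24.0652, 0) (22.4139, 10) (13.9435, 10)]  |A|=127.0969
6. ⊥bis P2·P5 via (15.865,2.61): [(10.937, 6.187) (7.768, 0) (16.5405, 0) (13.9523, 10) (13.9435, 10)]  |A|=47.1654
7. ⊥bis P2·P6 via (11.315,4.995): [(9.6012, 3.579) (7.768, 0) (16.5405, 0) (14.5549, 7.6719)]  |A|=38.7639
8. ⊥bis P2·P7 via (8.39,4.595): [(9.6012, 3.579) (7.768, 0) (16.5405, 0) (14.5549, 7.6719)]  |A|=38.7639
9. canonical 4-gon: [(9.6012, 3.579) (7.768, 0) (16.5405, 0) (14.5549, 7.6719)]
10. shoelace: 38.7639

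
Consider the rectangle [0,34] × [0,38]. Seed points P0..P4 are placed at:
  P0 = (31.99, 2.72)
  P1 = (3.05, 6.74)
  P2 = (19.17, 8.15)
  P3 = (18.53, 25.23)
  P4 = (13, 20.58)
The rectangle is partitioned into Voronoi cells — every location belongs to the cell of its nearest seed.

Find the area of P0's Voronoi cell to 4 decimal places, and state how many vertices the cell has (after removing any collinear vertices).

Area of P0's cell: 125.1117 (4 vertices)

1. box [0,34]×[0,38]: [(0, 0) (34, 0) (34, 38) (0, 38)]
2. ⊥bis P0·P1 via (17.52,4.73): [(16.863, 0) (34, 0) (34, 38) (22.1415, 38)]  |A|=550.9157
3. ⊥bis P0·P2 via (25.58,5.435): [(23.278, 0) (34, 0) (34, 25.3143)]  |A|=135.7102
4. ⊥bis P0·P3 via (25.26,13.975): [(30.5325, 17.1278) (23.278, 0) (34, 0) (34, 19.2011)]  |A|=125.1117
5. ⊥bis P0·P4 via (22.495,11.65): [(30.5325, 17.1278) (23.278, 0) (34, 0) (34, 19.2011)]  |A|=125.1117
6. canonical 4-gon: [(30.5325, 17.1278) (23.278, 0) (34, 0) (34, 19.2011)]
7. shoelace: 125.1117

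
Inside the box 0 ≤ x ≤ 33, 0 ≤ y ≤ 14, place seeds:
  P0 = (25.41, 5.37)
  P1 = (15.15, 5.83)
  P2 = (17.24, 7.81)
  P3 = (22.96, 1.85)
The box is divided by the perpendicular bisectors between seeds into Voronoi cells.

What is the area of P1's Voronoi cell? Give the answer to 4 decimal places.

1. box [0,33]×[0,14]: [(0, 0) (33, 0) (33, 14) (0, 14)]
2. ⊥bis P1·P0 via (20.28,5.6): [(0, 0) (20.0289, 0) (20.6566, 14) (0, 14)]  |A|=284.7988
3. ⊥bis P1·P2 via (16.195,6.82): [(0, 0) (20.0289, 0) (20.1476, 2.6478) (9.3929, 14) (0, 14)]  |A|=220.8646
4. ⊥bis P1·P3 via (19.055,3.84): [(0, 0) (17.0981, 0) (19.0421, 3.8147) (9.3929, 14) (0, 14)]  |A|=213.7417
5. canonical 5-gon: [(0, 0) (17.0981, 0) (19.0421, 3.8147) (9.3929, 14) (0, 14)]
6. shoelace: 213.7417

Area of P1's cell: 213.7417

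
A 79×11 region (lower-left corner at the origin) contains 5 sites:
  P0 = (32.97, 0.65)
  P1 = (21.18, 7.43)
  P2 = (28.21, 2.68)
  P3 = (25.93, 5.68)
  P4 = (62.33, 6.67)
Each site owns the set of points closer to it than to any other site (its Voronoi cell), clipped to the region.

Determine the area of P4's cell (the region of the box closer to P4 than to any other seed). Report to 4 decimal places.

1. box [0,79]×[0,11]: [(0, 0) (79, 0) (79, 11) (0, 11)]
2. ⊥bis P4·P0 via (47.65,3.66): [(48.4004, 0) (79, 0) (79, 11) (46.145, 11)]  |A|=349
3. ⊥bis P4·P1 via (41.755,7.05): [(48.4004, 0) (79, 0) (79, 11) (46.145, 11)]  |A|=349
4. ⊥bis P4·P2 via (45.27,4.675): [(48.4004, 0) (79, 0) (79, 11) (46.145, 11)]  |A|=349
5. ⊥bis P4·P3 via (44.13,6.175): [(48.4004, 0) (79, 0) (79, 11) (46.145, 11)]  |A|=349
6. canonical 4-gon: [(48.4004, 0) (79, 0) (79, 11) (46.145, 11)]
7. shoelace: 349

Area of P4's cell: 349.0000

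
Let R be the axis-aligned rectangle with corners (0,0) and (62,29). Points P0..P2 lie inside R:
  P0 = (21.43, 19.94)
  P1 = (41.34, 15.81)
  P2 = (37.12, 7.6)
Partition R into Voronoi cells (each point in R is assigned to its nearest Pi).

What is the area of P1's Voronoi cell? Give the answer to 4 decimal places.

1. box [0,62]×[0,29]: [(0, 0) (62, 0) (62, 29) (0, 29)]
2. ⊥bis P1·P0 via (31.385,17.875): [(27.6771, 0) (62, 0) (62, 29) (33.6927, 29)]  |A|=908.1375
3. ⊥bis P1·P2 via (39.23,11.705): [(30.9843, 15.9433) (62, 0.0011) (62, 29) (33.6927, 29)]  |A|=634.5105
4. canonical 4-gon: [(30.9843, 15.9433) (62, 0.0011) (62, 29) (33.6927, 29)]
5. shoelace: 634.5105

Area of P1's cell: 634.5105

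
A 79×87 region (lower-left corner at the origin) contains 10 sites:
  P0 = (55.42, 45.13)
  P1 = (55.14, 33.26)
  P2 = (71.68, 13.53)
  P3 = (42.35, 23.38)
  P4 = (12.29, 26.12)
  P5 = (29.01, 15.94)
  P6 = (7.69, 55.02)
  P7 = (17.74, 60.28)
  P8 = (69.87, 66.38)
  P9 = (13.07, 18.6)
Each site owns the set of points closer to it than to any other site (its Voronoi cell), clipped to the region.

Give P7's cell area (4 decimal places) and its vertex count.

Area of P7's cell: 1359.9303 (7 vertices)

1. box [0,79]×[0,87]: [(0, 0) (79, 0) (79, 87) (0, 87)]
2. ⊥bis P7·P0 via (36.58,52.705): [(0, 0) (15.3889, 0) (50.369, 87) (0, 87)]  |A|=2860.4682
3. ⊥bis P7·P1 via (36.44,46.77): [(0, 0) (2.6506, 0) (31.3748, 39.7589) (50.369, 87) (0, 87)]  |A|=2607.2369
4. ⊥bis P7·P2 via (44.71,36.905): [(0, 0) (2.6506, 0) (31.3748, 39.7589) (50.369, 87) (0, 87)]  |A|=2607.2369
5. ⊥bis P7·P3 via (30.045,41.83): [(0, 21.7919) (32.9998, 43.8007) (50.369, 87) (0, 87)]  |A|=2163.882
6. ⊥bis P7·P4 via (15.015,43.2): [(0, 45.5955) (28.8012, 41.0005) (32.9998, 43.8007) (50.369, 87) (0, 87)]  |A|=1821.0941
7. ⊥bis P7·P5 via (23.375,38.11): [(0, 45.5955) (28.8012, 41.0005) (32.9998, 43.8007) (50.369, 87) (0, 87)]  |A|=1821.0941
8. ⊥bis P7·P6 via (12.715,57.65): [(0, 81.9439) (20.7574, 42.2838) (28.8012, 41.0005) (32.9998, 43.8007) (50.369, 87) (0, 87)]  |A|=1443.8459
9. ⊥bis P7·P8 via (43.805,63.33): [(0, 81.9439) (20.7574, 42.2838) (28.8012, 41.0005) (32.9998, 43.8007) (43.1393, 69.0189) (41.0353, 87) (0, 87)]  |A|=1359.9303
10. ⊥bis P7·P9 via (15.405,39.44): [(0, 81.9439) (20.7574, 42.2838) (28.8012, 41.0005) (32.9998, 43.8007) (43.1393, 69.0189) (41.0353, 87) (0, 87)]  |A|=1359.9303
11. canonical 7-gon: [(0, 81.9439) (20.7574, 42.2838) (28.8012, 41.0005) (32.9998, 43.8007) (43.1393, 69.0189) (41.0353, 87) (0, 87)]
12. shoelace: 1359.9303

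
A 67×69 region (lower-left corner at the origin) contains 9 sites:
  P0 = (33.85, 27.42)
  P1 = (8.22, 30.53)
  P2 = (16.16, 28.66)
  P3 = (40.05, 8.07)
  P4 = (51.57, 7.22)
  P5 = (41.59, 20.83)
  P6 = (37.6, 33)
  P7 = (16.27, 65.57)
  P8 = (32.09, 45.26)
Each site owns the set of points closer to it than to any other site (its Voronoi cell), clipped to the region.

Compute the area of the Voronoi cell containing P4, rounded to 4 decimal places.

1. box [0,67]×[0,69]: [(0, 0) (67, 0) (67, 69) (0, 69)]
2. ⊥bis P4·P0 via (42.71,17.32): [(22.966, 0) (67, 0) (67, 38.6279)]  |A|=850.47
3. ⊥bis P4·P1 via (29.895,18.875): [(22.966, 0) (67, 0) (67, 38.6279)]  |A|=850.47
4. ⊥bis P4·P2 via (33.865,17.94): [(23.0443, 0.0687) (23.0027, 0) (67, 0) (67, 38.6279)]  |A|=850.4687
5. ⊥bis P4·P3 via (45.81,7.645): [(46.7878, 20.8972) (45.2459, 0) (67, 0) (67, 38.6279)]  |A|=617.6762
6. ⊥bis P4·P5 via (46.58,14.025): [(46.2636, 13.793) (45.2459, 0) (67, 0) (67, 28.9987)]  |A|=450.6907
7. ⊥bis P4·P6 via (44.585,20.11): [(46.2636, 13.793) (45.2459, 0) (67, 0) (67, 28.9987)]  |A|=450.6907
8. ⊥bis P4·P7 via (33.92,36.395): [(46.2636, 13.793) (45.2459, 0) (67, 0) (67, 28.9987)]  |A|=450.6907
9. ⊥bis P4·P8 via (41.83,26.24): [(46.2636, 13.793) (45.2459, 0) (67, 0) (67, 28.9987)]  |A|=450.6907
10. canonical 4-gon: [(46.2636, 13.793) (45.2459, 0) (67, 0) (67, 28.9987)]
11. shoelace: 450.6907

Area of P4's cell: 450.6907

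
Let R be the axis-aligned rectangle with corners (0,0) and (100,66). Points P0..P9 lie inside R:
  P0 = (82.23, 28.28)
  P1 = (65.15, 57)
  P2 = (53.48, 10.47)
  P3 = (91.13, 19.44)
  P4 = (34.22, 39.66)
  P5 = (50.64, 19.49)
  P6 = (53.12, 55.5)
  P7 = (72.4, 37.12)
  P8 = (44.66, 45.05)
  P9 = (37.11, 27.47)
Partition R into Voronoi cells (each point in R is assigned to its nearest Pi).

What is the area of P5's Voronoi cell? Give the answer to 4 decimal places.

Area of P5's cell: 361.7437

1. box [0,100]×[0,66]: [(0, 0) (100, 0) (100, 66) (0, 66)]
2. ⊥bis P5·P0 via (66.435,23.885): [(0, 0) (73.0811, 0) (54.7164, 66) (0, 66)]  |A|=4217.316
3. ⊥bis P5·P1 via (57.895,38.245): [(0, 60.6405) (0, 0) (73.0811, 0) (62.9874, 36.2751)]  |A|=3235.3068
4. ⊥bis P5·P2 via (52.06,14.98): [(0, 60.6405) (0, 0) (4.4827, 0) (67.5553, 19.8588) (62.9874, 36.2751)]  |A|=2554.1664
5. ⊥bis P5·P3 via (70.885,19.465): [(0, 60.6405) (0, 0) (4.4827, 0) (67.5553, 19.8588) (62.9874, 36.2751)]  |A|=2554.1664
6. ⊥bis P5·P4 via (42.43,29.575): [(54.631, 39.5076) (7.1211, 0.8307) (67.5553, 19.8588) (62.9874, 36.2751)]  |A|=777.9002
7. ⊥bis P5·P6 via (51.88,37.495): [(61.5566, 36.8286) (52.137, 37.4773) (7.1211, 0.8307) (67.5553, 19.8588) (62.9874, 36.2751)]  |A|=767.5289
8. ⊥bis P5·P7 via (61.52,28.305): [(54.2039, 37.335) (52.137, 37.4773) (7.1211, 0.8307) (67.5553, 19.8588) (67.1327, 21.3774)]  |A|=702.6262
9. ⊥bis P5·P8 via (47.65,32.27): [(56.6093, 34.3661) (44.9704, 31.6431) (7.1211, 0.8307) (67.5553, 19.8588) (67.1327, 21.3774)]  |A|=675.5348
10. ⊥bis P5·P9 via (43.875,23.48): [(56.6093, 34.3661) (49.285, 32.6525) (35.8518, 9.8768) (67.5553, 19.8588) (67.1327, 21.3774)]  |A|=361.7437
11. canonical 5-gon: [(56.6093, 34.3661) (49.285, 32.6525) (35.8518, 9.8768) (67.5553, 19.8588) (67.1327, 21.3774)]
12. shoelace: 361.7437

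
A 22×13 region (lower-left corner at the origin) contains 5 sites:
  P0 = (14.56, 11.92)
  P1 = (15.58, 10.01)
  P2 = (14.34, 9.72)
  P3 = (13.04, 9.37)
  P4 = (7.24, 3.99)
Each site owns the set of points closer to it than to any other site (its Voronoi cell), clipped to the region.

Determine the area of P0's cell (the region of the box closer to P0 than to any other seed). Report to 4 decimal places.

Area of P0's cell: 11.2043

1. box [0,22]×[0,13]: [(0, 0) (22, 0) (22, 13) (0, 13)]
2. ⊥bis P0·P1 via (15.07,10.965): [(0, 2.9171) (18.8806, 13) (0, 13)]  |A|=95.1853
3. ⊥bis P0·P2 via (14.45,10.82): [(0, 12.265) (14.7435, 10.7906) (18.8806, 13) (0, 13)]  |A|=26.2752
4. ⊥bis P0·P3 via (13.8,10.645): [(13.3162, 10.9334) (14.7435, 10.7906) (18.8806, 13) (9.8492, 13)]  |A|=11.2043
5. ⊥bis P0·P4 via (10.9,7.955): [(13.3162, 10.9334) (14.7435, 10.7906) (18.8806, 13) (9.8492, 13)]  |A|=11.2043
6. canonical 4-gon: [(13.3162, 10.9334) (14.7435, 10.7906) (18.8806, 13) (9.8492, 13)]
7. shoelace: 11.2043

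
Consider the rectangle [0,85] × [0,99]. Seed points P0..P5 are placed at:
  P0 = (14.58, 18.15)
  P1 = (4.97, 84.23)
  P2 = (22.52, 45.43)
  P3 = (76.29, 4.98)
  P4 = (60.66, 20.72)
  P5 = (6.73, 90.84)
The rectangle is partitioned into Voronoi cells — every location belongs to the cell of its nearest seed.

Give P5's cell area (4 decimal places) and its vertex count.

1. box [0,85]×[0,99]: [(0, 0) (85, 0) (85, 99) (0, 99)]
2. ⊥bis P5·P0 via (10.655,54.495): [(0, 53.3443) (85, 62.5237) (85, 99) (0, 99)]  |A|=3490.6073
3. ⊥bis P5·P1 via (5.85,87.535): [(0, 89.0926) (85, 66.4603) (85, 99) (0, 99)]  |A|=1804.0016
4. ⊥bis P5·P2 via (14.625,68.135): [(0, 89.0926) (42.4165, 77.7987) (85, 92.6058) (85, 99) (0, 99)]  |A|=1247.3164
5. ⊥bis P5·P3 via (41.51,47.91): [(0, 89.0926) (42.4165, 77.7987) (85, 92.6058) (85, 99) (0, 99)]  |A|=1247.3164
6. ⊥bis P5·P4 via (33.695,55.78): [(0, 89.0926) (42.4165, 77.7987) (78.7508, 90.4329) (85, 95.2392) (85, 99) (0, 99)]  |A|=1239.0882
7. canonical 6-gon: [(0, 89.0926) (42.4165, 77.7987) (78.7508, 90.4329) (85, 95.2392) (85, 99) (0, 99)]
8. shoelace: 1239.0882

Area of P5's cell: 1239.0882 (6 vertices)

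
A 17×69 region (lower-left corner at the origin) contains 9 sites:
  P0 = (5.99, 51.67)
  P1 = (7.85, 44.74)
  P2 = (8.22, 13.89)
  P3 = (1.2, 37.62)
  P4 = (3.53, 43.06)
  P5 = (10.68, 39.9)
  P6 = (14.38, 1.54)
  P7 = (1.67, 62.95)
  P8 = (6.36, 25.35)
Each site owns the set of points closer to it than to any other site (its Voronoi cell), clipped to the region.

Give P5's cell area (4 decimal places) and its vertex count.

Area of P5's cell: 126.7418 (5 vertices)

1. box [0,17]×[0,69]: [(0, 0) (17, 0) (17, 69) (0, 69)]
2. ⊥bis P5·P0 via (8.335,45.785): [(0, 42.4637) (0, 0) (17, 0) (17, 49.2377)]  |A|=779.4627
3. ⊥bis P5·P1 via (9.265,42.32): [(0, 36.9027) (0, 0) (17, 0) (17, 46.8427)]  |A|=711.8358
4. ⊥bis P5·P2 via (9.45,26.895): [(0, 36.9027) (0, 27.7888) (17, 26.1809) (17, 46.8427)]  |A|=253.0934
5. ⊥bis P5·P3 via (5.94,38.76): [(5.5993, 40.1766) (8.7783, 26.9585) (17, 26.1809) (17, 46.8427)]  |A|=170.881
6. ⊥bis P5·P4 via (7.105,41.48): [(6.8529, 40.9096) (5.9269, 38.8144) (8.7783, 26.9585) (17, 26.1809) (17, 46.8427)]  |A|=169.9071
7. ⊥bis P5·P6 via (12.53,20.72): [(6.8529, 40.9096) (5.9269, 38.8144) (8.7783, 26.9585) (17, 26.1809) (17, 46.8427)]  |A|=169.9071
8. ⊥bis P5·P7 via (6.175,51.425): [(6.8529, 40.9096) (5.9269, 38.8144) (8.7783, 26.9585) (17, 26.1809) (17, 46.8427)]  |A|=169.9071
9. ⊥bis P5·P8 via (8.52,32.625): [(6.8529, 40.9096) (5.9269, 38.8144) (7.3306, 32.9781) (17, 30.1072) (17, 46.8427)]  |A|=126.7418
10. canonical 5-gon: [(6.8529, 40.9096) (5.9269, 38.8144) (7.3306, 32.9781) (17, 30.1072) (17, 46.8427)]
11. shoelace: 126.7418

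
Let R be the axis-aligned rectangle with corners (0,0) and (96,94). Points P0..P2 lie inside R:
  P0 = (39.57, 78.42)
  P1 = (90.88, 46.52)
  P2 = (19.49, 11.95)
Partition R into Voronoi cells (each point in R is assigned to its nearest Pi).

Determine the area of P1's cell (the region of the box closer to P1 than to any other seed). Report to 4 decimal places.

Area of P1's cell: 2962.7440

1. box [0,96]×[0,94]: [(0, 0) (96, 0) (96, 94) (0, 94)]
2. ⊥bis P1·P0 via (65.225,62.47): [(26.3867, 0) (96, 0) (96, 94) (84.8276, 94)]  |A|=3796.9299
3. ⊥bis P1·P2 via (55.185,29.235): [(50.5339, 38.8399) (69.3418, 0) (96, 0) (96, 94) (84.8276, 94)]  |A|=2962.744
4. canonical 5-gon: [(50.5339, 38.8399) (69.3418, 0) (96, 0) (96, 94) (84.8276, 94)]
5. shoelace: 2962.744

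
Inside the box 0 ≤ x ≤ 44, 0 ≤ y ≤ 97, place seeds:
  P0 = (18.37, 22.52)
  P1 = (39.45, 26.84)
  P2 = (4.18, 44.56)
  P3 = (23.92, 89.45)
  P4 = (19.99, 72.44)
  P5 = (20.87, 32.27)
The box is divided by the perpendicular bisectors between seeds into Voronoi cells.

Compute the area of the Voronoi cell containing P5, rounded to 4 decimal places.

Area of P5's cell: 478.2774

1. box [0,44]×[0,97]: [(0, 0) (44, 0) (44, 97) (0, 97)]
2. ⊥bis P5·P0 via (19.62,27.395): [(0, 32.4258) (44, 21.1437) (44, 97) (0, 97)]  |A|=3089.4713
3. ⊥bis P5·P1 via (30.16,29.555): [(0, 32.4258) (28.838, 25.0314) (44, 76.9118) (44, 97) (0, 97)]  |A|=2666.6933
4. ⊥bis P5·P2 via (12.525,38.415): [(6.8259, 30.6755) (28.838, 25.0314) (44, 76.9118) (44, 81.1585)]  |A|=692.72
5. ⊥bis P5·P3 via (22.395,60.86): [(28.8012, 60.5183) (6.8259, 30.6755) (28.838, 25.0314) (39.0493, 59.9717)]  |A|=572.2923
6. ⊥bis P5·P4 via (20.43,52.355): [(22.8287, 52.4075) (6.8259, 30.6755) (28.838, 25.0314) (36.9289, 52.7164)]  |A|=478.2774
7. canonical 4-gon: [(22.8287, 52.4075) (6.8259, 30.6755) (28.838, 25.0314) (36.9289, 52.7164)]
8. shoelace: 478.2774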